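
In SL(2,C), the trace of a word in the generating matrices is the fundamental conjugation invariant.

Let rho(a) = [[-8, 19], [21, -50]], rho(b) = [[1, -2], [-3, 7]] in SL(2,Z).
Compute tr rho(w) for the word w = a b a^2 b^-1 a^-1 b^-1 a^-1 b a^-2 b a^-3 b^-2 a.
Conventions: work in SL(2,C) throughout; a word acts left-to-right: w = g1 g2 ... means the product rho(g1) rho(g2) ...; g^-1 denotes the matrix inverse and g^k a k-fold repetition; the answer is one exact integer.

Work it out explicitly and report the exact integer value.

11615232378011670773

rho(a) = [[-8, 19], [21, -50]]
... * rho(b) = [[1, -2], [-3, 7]]  ->  [[-65, 149], [171, -392]]
... * rho(a) = [[-8, 19], [21, -50]]  ->  [[3649, -8685], [-9600, 22849]]
... * rho(a) = [[-8, 19], [21, -50]]  ->  [[-211577, 503581], [556629, -1324850]]
... * rho(b^-1) = [[7, 2], [3, 1]]  ->  [[29704, 80427], [-78147, -211592]]
... * rho(a^-1) = [[-50, -19], [-21, -8]]  ->  [[-3174167, -1207792], [8350782, 3177529]]
... * rho(b^-1) = [[7, 2], [3, 1]]  ->  [[-25842545, -7556126], [67988061, 19879093]]
... * rho(a^-1) = [[-50, -19], [-21, -8]]  ->  [[1450805896, 551457363], [-3816864003, -1450805903]]
... * rho(b) = [[1, -2], [-3, 7]]  ->  [[-203566193, 958589749], [535553706, -2521913315]]
... * rho(a^-1) = [[-50, -19], [-21, -8]]  ->  [[-9952075079, -3800960325], [26182494315, 9999786106]]
... * rho(a^-1) = [[-50, -19], [-21, -8]]  ->  [[577423920775, 219497109101], [-1519120223976, -577465680833]]
... * rho(b) = [[1, -2], [-3, 7]]  ->  [[-81067406528, 381631922157], [213276818523, -1004019317879]]
... * rho(a^-1) = [[-50, -19], [-21, -8]]  ->  [[-3960900038897, -1512774653224], [10420564749309, 3979894991095]]
... * rho(a^-1) = [[-50, -19], [-21, -8]]  ->  [[229813269662554, 87359297964835], [-604606032278445, -229829890165631]]
... * rho(a^-1) = [[-50, -19], [-21, -8]]  ->  [[-13325208740389235, -5065326507307206], [35056729307400501, 13326153734615503]]
... * rho(b^-1) = [[7, 2], [3, 1]]  ->  [[-108472440704646263, -31715743988085676], [285375566355650016, 83439612349416505]]
... * rho(b^-1) = [[7, 2], [3, 1]]  ->  [[-854454316896780869, -248660625397378202], [2247947801537799627, 654190745060716537]]
... * rho(a) = [[-8, 19], [21, -50]]  ->  [[1613761401829304710, -3801600751169926411], [-4245576766027349739, 10001470976182366063]]
tr = 1613761401829304710 + 10001470976182366063 = 11615232378011670773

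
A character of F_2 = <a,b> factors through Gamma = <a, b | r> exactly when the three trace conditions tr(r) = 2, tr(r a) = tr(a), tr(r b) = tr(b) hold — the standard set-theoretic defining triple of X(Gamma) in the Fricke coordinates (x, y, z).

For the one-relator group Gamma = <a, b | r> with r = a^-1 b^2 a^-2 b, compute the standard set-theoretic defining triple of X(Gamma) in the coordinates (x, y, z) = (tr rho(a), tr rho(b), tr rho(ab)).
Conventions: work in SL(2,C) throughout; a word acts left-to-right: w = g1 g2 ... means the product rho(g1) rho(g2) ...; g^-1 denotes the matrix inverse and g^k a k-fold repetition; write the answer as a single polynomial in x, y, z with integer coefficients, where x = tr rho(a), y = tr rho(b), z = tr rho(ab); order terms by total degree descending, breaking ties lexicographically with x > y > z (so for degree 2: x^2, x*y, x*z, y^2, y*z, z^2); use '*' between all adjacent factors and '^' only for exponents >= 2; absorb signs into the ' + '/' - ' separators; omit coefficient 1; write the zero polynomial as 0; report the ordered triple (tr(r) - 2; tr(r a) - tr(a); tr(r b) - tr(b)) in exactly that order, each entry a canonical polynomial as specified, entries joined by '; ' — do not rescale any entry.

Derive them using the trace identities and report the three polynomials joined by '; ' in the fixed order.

x^3*y^3 - 2*x^2*y^2*z - x^3*y - x*y^3 + x*y*z^2 + x^2*z + y^2*z + x*y - z - 2; x^2*y^3 - x*y^2*z - 2*x^2*y - y^3 + x*z - x + 3*y; x^3*y^4 - 2*x^2*y^3*z - 2*x^3*y^2 - x*y^4 + x*y^2*z^2 + 2*x^2*y*z + y^3*z + x^3 + 3*x*y^2 - 2*y*z - 3*x - y

tr(b^2) = tr(b)*tr(b) - tr(1) = y^2 - 2
use: tr(b^3) = tr(b)*tr(b^2) - tr(b) = y^3 - 3*y
tr(a b^2) = tr(b)*tr(a b) - tr(a) = y*z - x
use: tr(b^3 a) = tr(b)*tr(a b^2) - tr(a b) = y^2*z - x*y - z
tr(b^2 a^-1 b) = tr(b^3)*tr(a) - tr(b^3 a) = x*y^3 - y^2*z - 2*x*y + z
use: tr(a b a b) = tr(a b)*tr(a b) - tr(1)   [split at repeated a] = z^2 - 2
tr(a b a) = tr(a)*tr(b a) - tr(b) = x*z - y
tr(b a b^2 a) = tr(b)*tr(a b a b) - tr(a b a) = y*z^2 - x*z - y
tr(b^2 a^-1 b a) = tr(b a b^2)*tr(a) - tr(b a b^2 a) = x*y^2*z - x^2*y - y*z^2 + y
tr(b a^-1 b^2 a^-1) = tr(b^2 a^-1 b)*tr(a) - tr(b^2 a^-1 b a) = x^2*y^3 - 2*x*y^2*z - x^2*y + y*z^2 + x*z - y
tr(a^-1 b^2 a^-2 b) = tr(b a^-1 b^2 a^-1)*tr(a) - tr(b a^-1 b^2) = x^3*y^3 - 2*x^2*y^2*z - x^3*y - x*y^3 + x*y*z^2 + x^2*z + y^2*z + x*y - z
tr(b^2 a^-2 b) = tr(b^3 a^-1)*tr(a) - tr(b^3)  (eliminate a^-1) = x^2*y^3 - x*y^2*z - 2*x^2*y - y^3 + x*z + 3*y
use: tr(b^4) = tr(b)*tr(b^3) - tr(b^2)  (reduce the b square) = y^4 - 4*y^2 + 2
apply: tr(b^4 a) = tr(b)*tr(b^2 a b) - tr(b^2 a)  (reduce the b square) = y^3*z - x*y^2 - 2*y*z + x
tr(b^2 a^-1 b^2) = tr(b^4)*tr(a) - tr(b^4 a)  (eliminate a^-1) = x*y^4 - y^3*z - 3*x*y^2 + 2*y*z + x
use: tr(a^2) = tr(a)*tr(a) - tr(1)  (reduce the a square) = x^2 - 2
apply: tr(a b^2 a) = tr(b)*tr(a^2 b) - tr(a^2)  (reduce the b square) = x*y*z - x^2 - y^2 + 2
tr(b^2 a b^2 a) = tr(b)*tr(a b^2 a b) - tr(a b^2 a)  (reduce the b square) = y^2*z^2 - 2*x*y*z + x^2 - 2
tr(b^2 a^-1 b^2 a) = tr(b^2 a b^2)*tr(a) - tr(b^2 a b^2 a)  (eliminate a^-1) = x*y^3*z - x^2*y^2 - y^2*z^2 + 2
apply: tr(b^2 a^-1 b^2 a^-1) = tr(b^2 a^-1 b^2)*tr(a) - tr(b^2 a^-1 b^2 a)  (eliminate a^-1) = x^2*y^4 - 2*x*y^3*z - 2*x^2*y^2 + y^2*z^2 + 2*x*y*z + x^2 - 2
tr(a^-1 b^2 a^-2 b^2) = tr(b^2 a^-1 b^2 a^-1)*tr(a) - tr(b^2 a^-1 b^2)  (eliminate a^-1) = x^3*y^4 - 2*x^2*y^3*z - 2*x^3*y^2 - x*y^4 + x*y^2*z^2 + 2*x^2*y*z + y^3*z + x^3 + 3*x*y^2 - 2*y*z - 3*x
assemble the triple (tr(r) - 2; tr(r a) - x; tr(r b) - y)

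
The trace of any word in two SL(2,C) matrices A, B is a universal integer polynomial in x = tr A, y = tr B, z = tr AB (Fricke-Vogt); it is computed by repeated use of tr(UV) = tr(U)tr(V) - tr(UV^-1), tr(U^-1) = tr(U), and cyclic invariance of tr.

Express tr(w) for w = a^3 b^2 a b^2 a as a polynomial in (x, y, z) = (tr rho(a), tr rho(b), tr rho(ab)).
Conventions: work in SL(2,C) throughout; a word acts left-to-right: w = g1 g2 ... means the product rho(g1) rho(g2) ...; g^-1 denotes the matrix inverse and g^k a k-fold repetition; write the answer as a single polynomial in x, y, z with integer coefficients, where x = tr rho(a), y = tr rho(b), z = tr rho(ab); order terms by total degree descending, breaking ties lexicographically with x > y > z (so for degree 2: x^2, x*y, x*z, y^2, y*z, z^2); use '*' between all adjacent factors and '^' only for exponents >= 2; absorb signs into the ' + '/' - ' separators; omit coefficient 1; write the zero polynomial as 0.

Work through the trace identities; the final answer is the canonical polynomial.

next, tr(a b a b) = tr(b a)*tr(b a) - tr(1)  (split on b) = z^2 - 2
and tr(a b a) = tr(a)*tr(b a) - tr(b)  (reduce the a square) = x*z - y
next, tr(a b^2 a b) = tr(b)*tr(a b a b) - tr(a b a)  (reduce the b square) = y*z^2 - x*z - y
next, tr(b^2 a) = tr(b)*tr(a b) - tr(a)  (reduce the b square) = y*z - x
next, tr(b^2) = tr(b)*tr(b) - tr(1)  (reduce the b square) = y^2 - 2
tr(a b^2 a) = tr(a)*tr(b^2 a) - tr(b^2)  (reduce the a square) = x*y*z - x^2 - y^2 + 2
tr(b^2 a b^2 a) = tr(b)*tr(a b^2 a b) - tr(a b^2 a)  (reduce the b square) = y^2*z^2 - 2*x*y*z + x^2 - 2
tr(b^2 a b) = tr(b)*tr(b a b) - tr(b a)  (reduce the b square) = y^2*z - x*y - z
next, tr(b^2 a b^2) = tr(b)*tr(b^2 a b) - tr(b^2 a)  (reduce the b square) = y^3*z - x*y^2 - 2*y*z + x
and tr(b^2 a b^2 a^2) = tr(a)*tr(b^2 a b^2 a) - tr(b^2 a b^2)  (reduce the a square) = x*y^2*z^2 - 2*x^2*y*z - y^3*z + x^3 + x*y^2 + 2*y*z - 3*x
and tr(b^2 a b^2 a^3) = tr(a)*tr(b^2 a b^2 a^2) - tr(b^2 a b^2 a)  (reduce the a square) = x^2*y^2*z^2 - 2*x^3*y*z - x*y^3*z + x^4 + x^2*y^2 - y^2*z^2 + 4*x*y*z - 4*x^2 + 2
next, tr(a^3 b^2 a b^2 a) = tr(a)*tr(b^2 a b^2 a^3) - tr(b^2 a b^2 a^2)  (reduce the a square) = x^3*y^2*z^2 - 2*x^4*y*z - x^2*y^3*z + x^5 + x^3*y^2 - 2*x*y^2*z^2 + 6*x^2*y*z + y^3*z - 5*x^3 - x*y^2 - 2*y*z + 5*x

x^3*y^2*z^2 - 2*x^4*y*z - x^2*y^3*z + x^5 + x^3*y^2 - 2*x*y^2*z^2 + 6*x^2*y*z + y^3*z - 5*x^3 - x*y^2 - 2*y*z + 5*x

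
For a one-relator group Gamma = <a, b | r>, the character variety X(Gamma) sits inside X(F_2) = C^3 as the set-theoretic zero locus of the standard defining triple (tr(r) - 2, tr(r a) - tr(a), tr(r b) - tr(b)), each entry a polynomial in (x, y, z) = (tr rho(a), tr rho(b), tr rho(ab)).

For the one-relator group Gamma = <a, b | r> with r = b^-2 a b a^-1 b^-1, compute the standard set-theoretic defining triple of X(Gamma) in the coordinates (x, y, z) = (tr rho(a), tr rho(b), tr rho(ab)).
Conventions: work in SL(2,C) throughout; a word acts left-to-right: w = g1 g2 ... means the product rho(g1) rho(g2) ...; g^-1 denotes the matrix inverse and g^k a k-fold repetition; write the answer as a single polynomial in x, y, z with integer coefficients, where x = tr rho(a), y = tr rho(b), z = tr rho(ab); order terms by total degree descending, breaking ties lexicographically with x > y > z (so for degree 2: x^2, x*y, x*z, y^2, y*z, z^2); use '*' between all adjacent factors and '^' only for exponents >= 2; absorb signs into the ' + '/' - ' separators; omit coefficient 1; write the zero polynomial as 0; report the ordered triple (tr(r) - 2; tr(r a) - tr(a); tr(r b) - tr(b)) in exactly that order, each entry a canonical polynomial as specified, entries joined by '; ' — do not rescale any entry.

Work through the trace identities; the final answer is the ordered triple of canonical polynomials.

tr(b^-1 a) = tr(a)*tr(b) - tr(a b)  (eliminate b^-1) = x*y - z
tr(a b a) = tr(a)*tr(b a) - tr(b)  (reduce the a square) = x*z - y
tr(a b a b) = tr(b a)*tr(b a) - tr(1)  (split on b) = z^2 - 2
tr(a b a b^-1) = tr(a b a)*tr(b) - tr(a b a b)  (eliminate b^-1) = x*y*z - y^2 - z^2 + 2
tr(b^-2 a b a) = tr(a b a b^-1)*tr(b) - tr(a b a)  (eliminate b^-1) = x*y^2*z - y^3 - y*z^2 - x*z + 3*y
tr(b^-2 a b a^-1) = tr(b^-2 a b)*tr(a) - tr(b^-2 a b a)  (eliminate a^-1) = -x*y^2*z + x^2*y + y^3 + y*z^2 - 3*y
tr(b^-1 a b a^-1) = tr(b^-1 a b)*tr(a) - tr(b^-1 a b a)  (eliminate a^-1) = -x*y*z + x^2 + y^2 + z^2 - 2
tr(b^-2 a b a^-1 b^-1) = tr(b^-2 a b a^-1)*tr(b) - tr(b^-2 a b a^-1 b)  (eliminate b^-1) = -x*y^3*z + x^2*y^2 + y^4 + y^2*z^2 + x*y*z - x^2 - 4*y^2 - z^2 + 2
tr(a^2) = tr(a)*tr(a) - tr(1)   [square of a] = x^2 - 2
tr(a b^-1 a) = tr(a^2)*tr(b) - tr(a^2 b)   [inverse elimination on b] = x^2*y - x*z - y
tr(a b a^2) = tr(a)*tr(b a^2) - tr(b a)   [square of a] = x^2*z - x*y - z
tr(b a b) = tr(b)*tr(a b) - tr(a)   [square of b] = y*z - x
tr(a b a^2 b) = tr(a)*tr(b a b a) - tr(b a b)   [square of a] = x*z^2 - y*z - x
tr(a b^-1 a b a) = tr(a b a^2)*tr(b) - tr(a b a^2 b)   [inverse elimination on b] = x^2*y*z - x*y^2 - x*z^2 + x
tr(a b a b a b) = tr(a b)*tr(a b a b) - tr(a^-1 b^-1)   [split at a repeated a] = z^3 - 3*z
tr(a b^-1 a b a b) = tr(a b a b a)*tr(b) - tr(a b a b a b)   [inverse elimination on b] = x*y*z^2 - y^2*z - z^3 - x*y + 3*z
tr(b^-1 a b^-1 a b a) = tr(a b^-1 a b a)*tr(b) - tr(a b^-1 a b a b)   [inverse elimination on b] = x^2*y^2*z - x*y^3 - 2*x*y*z^2 + y^2*z + z^3 + 2*x*y - 3*z
tr(a b a^-1 b^-1 a b^-1) = tr(b^-1 a b^-1 a b)*tr(a) - tr(b^-1 a b^-1 a b a)   [inverse elimination on a] = -x^2*y^2*z + x^3*y + x*y^3 + 2*x*y*z^2 - x^2*z - y^2*z - z^3 - 3*x*y + 3*z
tr(b^2) = tr(b)*tr(b) - tr(1)   [square of b] = y^2 - 2
tr(b a^2 b) = tr(a)*tr(b^2 a) - tr(b^2)   [square of a] = x*y*z - x^2 - y^2 + 2
tr(a^2 b a^-1 b) = tr(b a^2 b)*tr(a) - tr(b a^2 b a)   [inverse elimination on a] = x^2*y*z - x^3 - x*y^2 - x*z^2 + y*z + 3*x
tr(a b a^-1 b^-1 a) = tr(a^2 b a^-1)*tr(b) - tr(a^2 b a^-1 b)   [inverse elimination on b] = -x^2*y*z + x^3 + x*y^2 + x*z^2 - 3*x
tr(b^-2 a b a^-1 b^-1 a) = tr(a b a^-1 b^-1 a b^-1)*tr(b) - tr(a b a^-1 b^-1 a)   [inverse elimination on b] = -x^2*y^3*z + x^3*y^2 + x*y^4 + 2*x*y^2*z^2 - y^3*z - y*z^3 - x^3 - 4*x*y^2 - x*z^2 + 3*y*z + 3*x
assemble the triple (tr(r) - 2; tr(r a) - x; tr(r b) - y)

-x*y^3*z + x^2*y^2 + y^4 + y^2*z^2 + x*y*z - x^2 - 4*y^2 - z^2; -x^2*y^3*z + x^3*y^2 + x*y^4 + 2*x*y^2*z^2 - y^3*z - y*z^3 - x^3 - 4*x*y^2 - x*z^2 + 3*y*z + 2*x; -x*y^2*z + x^2*y + y^3 + y*z^2 - 4*y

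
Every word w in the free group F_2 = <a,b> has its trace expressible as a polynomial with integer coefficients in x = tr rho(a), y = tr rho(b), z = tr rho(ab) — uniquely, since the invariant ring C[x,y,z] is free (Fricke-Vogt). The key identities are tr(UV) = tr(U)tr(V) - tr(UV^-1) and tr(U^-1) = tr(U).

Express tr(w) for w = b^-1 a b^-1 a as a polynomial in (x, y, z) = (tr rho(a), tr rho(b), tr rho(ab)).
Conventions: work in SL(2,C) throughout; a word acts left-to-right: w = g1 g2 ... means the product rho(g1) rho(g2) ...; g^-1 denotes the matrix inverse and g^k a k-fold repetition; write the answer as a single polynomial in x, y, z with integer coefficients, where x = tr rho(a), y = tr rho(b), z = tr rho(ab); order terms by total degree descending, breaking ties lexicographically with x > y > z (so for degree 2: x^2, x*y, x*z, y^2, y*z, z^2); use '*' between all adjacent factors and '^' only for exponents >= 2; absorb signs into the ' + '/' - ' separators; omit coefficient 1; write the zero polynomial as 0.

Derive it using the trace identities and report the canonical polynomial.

tr(a^2) = tr(a) * tr(a) - tr(1)  (reduce the a square) = x^2 - 2
next, tr(a^2 b) = tr(a) * tr(b a) - tr(b)  (reduce the a square) = x*z - y
and tr(a b^-1 a) = tr(a^2) * tr(b) - tr(a^2 b)  (eliminate b^-1) = x^2*y - x*z - y
and tr(a b a b) = tr(a b) * tr(a b) - tr(1)  (split on a) = z^2 - 2
tr(a b^-1 a b) = tr(a b a) * tr(b) - tr(a b a b)  (eliminate b^-1) = x*y*z - y^2 - z^2 + 2
tr(b^-1 a b^-1 a) = tr(a b^-1 a) * tr(b) - tr(a b^-1 a b)  (eliminate b^-1) = x^2*y^2 - 2*x*y*z + z^2 - 2

x^2*y^2 - 2*x*y*z + z^2 - 2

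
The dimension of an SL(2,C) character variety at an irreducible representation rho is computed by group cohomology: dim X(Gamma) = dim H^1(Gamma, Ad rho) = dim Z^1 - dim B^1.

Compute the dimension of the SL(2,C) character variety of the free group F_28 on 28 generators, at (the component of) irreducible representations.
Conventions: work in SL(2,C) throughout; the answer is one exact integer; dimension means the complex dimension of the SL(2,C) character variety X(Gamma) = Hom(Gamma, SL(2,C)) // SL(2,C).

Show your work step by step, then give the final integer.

81

The free group F_28: 28 generators, no relators.
Z^1(Gamma, Ad rho) = (sl_2)^28: a cocycle is a free choice of one sl_2 vector per generator, so dim Z^1 = 3*28 = 84.
dim B^1 = 3: the coboundary map is injective because an irreducible image has centralizer 0 in sl_2.
dim H^1 = 84 - 3 = 81, which is dim X.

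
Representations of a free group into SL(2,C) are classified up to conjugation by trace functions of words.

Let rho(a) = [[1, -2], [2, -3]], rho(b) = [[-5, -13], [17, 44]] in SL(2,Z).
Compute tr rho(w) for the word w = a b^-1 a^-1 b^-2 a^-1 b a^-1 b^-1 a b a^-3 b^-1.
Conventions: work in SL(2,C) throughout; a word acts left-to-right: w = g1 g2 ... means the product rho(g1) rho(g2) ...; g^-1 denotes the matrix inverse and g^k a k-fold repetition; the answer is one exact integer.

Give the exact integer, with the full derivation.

1708961955816134

rho(a) = [[1, -2], [2, -3]]
... * rho(b^-1) = [[44, 13], [-17, -5]]  ->  [[78, 23], [139, 41]]
... * rho(a^-1) = [[-3, 2], [-2, 1]]  ->  [[-280, 179], [-499, 319]]
... * rho(b^-1) = [[44, 13], [-17, -5]]  ->  [[-15363, -4535], [-27379, -8082]]
... * rho(b^-1) = [[44, 13], [-17, -5]]  ->  [[-598877, -177044], [-1067282, -315517]]
... * rho(a^-1) = [[-3, 2], [-2, 1]]  ->  [[2150719, -1374798], [3832880, -2450081]]
... * rho(b) = [[-5, -13], [17, 44]]  ->  [[-34125161, -88450459], [-60815777, -157631004]]
... * rho(a^-1) = [[-3, 2], [-2, 1]]  ->  [[279276401, -156700781], [497709339, -279262558]]
... * rho(b^-1) = [[44, 13], [-17, -5]]  ->  [[14952074921, 4414097118], [26646674402, 7866534197]]
... * rho(a) = [[1, -2], [2, -3]]  ->  [[23780269157, -43146441196], [42379742796, -76892951395]]
... * rho(b) = [[-5, -13], [17, 44]]  ->  [[-852390846117, -2207586911665], [-1519078887695, -3934226517728]]
... * rho(a^-1) = [[-3, 2], [-2, 1]]  ->  [[6972346361681, -3912368603899], [12425689698541, -6972384293118]]
... * rho(a^-1) = [[-3, 2], [-2, 1]]  ->  [[-13092301877245, 10032324119463], [-23332300509387, 17878995103964]]
... * rho(a^-1) = [[-3, 2], [-2, 1]]  ->  [[19212257392809, -16152279635027], [34238911320233, -28785605914810]]
... * rho(b^-1) = [[44, 13], [-17, -5]]  ->  [[1119928079079055, 330520744281652], [1995867398642022, 589033876737079]]
tr = 1119928079079055 + 589033876737079 = 1708961955816134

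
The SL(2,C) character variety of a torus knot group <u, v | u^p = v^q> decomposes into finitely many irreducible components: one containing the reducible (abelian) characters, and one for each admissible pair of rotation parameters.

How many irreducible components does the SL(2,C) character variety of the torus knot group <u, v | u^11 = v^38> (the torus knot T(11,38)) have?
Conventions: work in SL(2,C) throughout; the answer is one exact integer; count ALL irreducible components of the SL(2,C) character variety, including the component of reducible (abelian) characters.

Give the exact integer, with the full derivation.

186

Gamma = < u, v | u^11 = v^38 > (torus knot T(11,38)); the central element u^11 = v^38 acts as +I or -I in any irreducible SL(2,C) representation.
This locks tr(u) to 2*cos(pi*alpha/11), alpha in 1..10, and tr(v) to 2*cos(pi*beta/38), beta in 1..37, on each component of irreducible characters.
Consistency of u^11 = (-1)^alpha I with v^38 = (-1)^beta I forces alpha = beta (mod 2).
count pairs: odd alpha (5 choices) x odd beta (19), plus even alpha (5) x even beta (18): 5*19 + 5*18 = 185.
components with irreducible characters: 185; plus the single component of reducible (abelian) characters: total 186.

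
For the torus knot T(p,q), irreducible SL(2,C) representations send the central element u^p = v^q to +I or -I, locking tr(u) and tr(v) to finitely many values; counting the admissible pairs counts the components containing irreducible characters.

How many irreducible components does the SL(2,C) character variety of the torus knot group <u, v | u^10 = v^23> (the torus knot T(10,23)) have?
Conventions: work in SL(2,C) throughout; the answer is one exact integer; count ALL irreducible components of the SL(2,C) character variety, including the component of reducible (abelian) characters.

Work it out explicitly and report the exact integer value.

Gamma = < u, v | u^10 = v^23 > (torus knot T(10,23)); the central element u^10 = v^23 acts as +I or -I in any irreducible SL(2,C) representation.
So on each irreducible component the traces are pinned: tr(u) = 2*cos(pi*alpha/10) with 1 <= alpha <= 9, tr(v) = 2*cos(pi*beta/23) with 1 <= beta <= 22.
u^10 = (-1)^alpha I and v^23 = (-1)^beta I must agree, so alpha and beta have equal parity.
Counting: 5 odd alphas x 11 odd betas + 4 even alphas x 11 even betas = 55 + 44 = 99.
Total: 99 irreducible-character components + 1 reducible (abelian) component = 100.

100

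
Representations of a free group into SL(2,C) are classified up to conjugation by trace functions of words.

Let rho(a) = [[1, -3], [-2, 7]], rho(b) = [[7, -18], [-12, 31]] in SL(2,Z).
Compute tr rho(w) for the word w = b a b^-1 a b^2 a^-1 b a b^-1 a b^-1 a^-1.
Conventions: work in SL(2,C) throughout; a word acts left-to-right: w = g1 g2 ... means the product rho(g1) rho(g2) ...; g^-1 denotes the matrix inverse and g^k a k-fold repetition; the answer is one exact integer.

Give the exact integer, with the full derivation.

rho(b) = [[7, -18], [-12, 31]]
... * rho(a) = [[1, -3], [-2, 7]]  ->  [[43, -147], [-74, 253]]
... * rho(b^-1) = [[31, 18], [12, 7]]  ->  [[-431, -255], [742, 439]]
... * rho(a) = [[1, -3], [-2, 7]]  ->  [[79, -492], [-136, 847]]
... * rho(b) = [[7, -18], [-12, 31]]  ->  [[6457, -16674], [-11116, 28705]]
... * rho(b) = [[7, -18], [-12, 31]]  ->  [[245287, -633120], [-422272, 1089943]]
... * rho(a^-1) = [[7, 3], [2, 1]]  ->  [[450769, 102741], [-776018, -176873]]
... * rho(b) = [[7, -18], [-12, 31]]  ->  [[1922491, -4928871], [-3309650, 8485261]]
... * rho(a) = [[1, -3], [-2, 7]]  ->  [[11780233, -40269570], [-20280172, 69325777]]
... * rho(b^-1) = [[31, 18], [12, 7]]  ->  [[-118047617, -69842796], [203223992, 120237343]]
... * rho(a) = [[1, -3], [-2, 7]]  ->  [[21637975, -134756721], [-37250694, 231989425]]
... * rho(b^-1) = [[31, 18], [12, 7]]  ->  [[-946303427, -553813497], [1629101586, 953413483]]
... * rho(a^-1) = [[7, 3], [2, 1]]  ->  [[-7731750983, -3392723778], [13310538068, 5840718241]]
tr = -7731750983 + 5840718241 = -1891032742

-1891032742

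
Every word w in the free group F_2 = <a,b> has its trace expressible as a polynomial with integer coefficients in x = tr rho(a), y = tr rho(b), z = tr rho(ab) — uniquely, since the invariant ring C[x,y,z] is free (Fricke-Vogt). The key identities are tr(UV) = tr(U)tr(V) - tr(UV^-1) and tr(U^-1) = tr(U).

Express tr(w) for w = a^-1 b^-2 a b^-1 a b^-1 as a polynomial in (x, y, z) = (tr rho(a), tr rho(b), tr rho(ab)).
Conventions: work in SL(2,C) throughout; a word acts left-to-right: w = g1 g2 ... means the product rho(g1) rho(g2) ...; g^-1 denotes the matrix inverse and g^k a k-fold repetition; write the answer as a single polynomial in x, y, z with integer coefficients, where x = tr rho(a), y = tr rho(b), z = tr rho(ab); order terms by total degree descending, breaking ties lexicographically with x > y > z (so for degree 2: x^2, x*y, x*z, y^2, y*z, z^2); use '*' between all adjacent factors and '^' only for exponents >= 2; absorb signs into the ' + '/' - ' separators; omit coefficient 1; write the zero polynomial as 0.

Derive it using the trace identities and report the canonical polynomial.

tr(a^2) = tr(a) * tr(a) - tr(1)   [square of a] = x^2 - 2
tr(a^2 b) = tr(a) * tr(b a) - tr(b)   [square of a] = x*z - y
tr(a^2 b^-1) = tr(a^2) * tr(b) - tr(a^2 b)   [inverse elimination on b] = x^2*y - x*z - y
next, tr(a^2 b^-2) = tr(a^2 b^-1) * tr(b) - tr(a^2)   [inverse elimination on b] = x^2*y^2 - x*y*z - x^2 - y^2 + 2
next, tr(b^-2 a^2 b^-1) = tr(a^2 b^-2) * tr(b) - tr(a^2 b^-1)   [inverse elimination on b] = x^2*y^3 - x*y^2*z - 2*x^2*y - y^3 + x*z + 3*y
next, tr(a^3) = tr(a) * tr(a^2) - tr(a)   [square of a] = x^3 - 3*x
tr(a^3 b) = tr(a) * tr(a b a) - tr(a b)   [square of a] = x^2*z - x*y - z
next, tr(b^-1 a^3) = tr(a^3) * tr(b) - tr(a^3 b)   [inverse elimination on b] = x^3*y - x^2*z - 2*x*y + z
and tr(a b^-2 a^2) = tr(b^-1 a^3) * tr(b) - tr(b^-1 a^3 b)   [inverse elimination on b] = x^3*y^2 - x^2*y*z - x^3 - 2*x*y^2 + y*z + 3*x
tr(b a b a) = tr(a b) * tr(a b) - tr(1)   [split at a repeated a] = z^2 - 2
and tr(b a b) = tr(b) * tr(a b) - tr(a)   [square of b] = y*z - x
tr(a^2 b a b) = tr(a) * tr(b a b a) - tr(b a b)   [square of a] = x*z^2 - y*z - x
tr(a^2 b a b^-1) = tr(a^2 b a) * tr(b) - tr(a^2 b a b)   [inverse elimination on b] = x^2*y*z - x*y^2 - x*z^2 + x
next, tr(a b^-2 a^2 b) = tr(a^2 b a b^-1) * tr(b) - tr(a^2 b a)   [inverse elimination on b] = x^2*y^2*z - x*y^3 - x*y*z^2 - x^2*z + 2*x*y + z
next, tr(b^-2 a^2 b^-1 a) = tr(a b^-2 a^2) * tr(b) - tr(a b^-2 a^2 b)   [inverse elimination on b] = x^3*y^3 - 2*x^2*y^2*z - x^3*y - x*y^3 + x*y*z^2 + x^2*z + y^2*z + x*y - z
next, tr(a b^-1 a^-1 b^-2 a) = tr(b^-2 a^2 b^-1) * tr(a) - tr(b^-2 a^2 b^-1 a)   [inverse elimination on a] = x^2*y^2*z - x^3*y - x*y*z^2 - y^2*z + 2*x*y + z
tr(b a b a b) = tr(b) * tr(a b a b) - tr(a b a)   [square of b] = y*z^2 - x*z - y
and tr(b a b a b a) = tr(b a b a) * tr(b a) - tr(a b)   [split at a repeated b] = z^3 - 3*z
tr(a^-1 b a b a b) = tr(b a b a b) * tr(a) - tr(b a b a b a)   [inverse elimination on a] = x*y*z^2 - x^2*z - z^3 - x*y + 3*z
and tr(a b a b^-1 a^-1 b) = tr(a^-1 b a b a) * tr(b) - tr(a^-1 b a b a b)   [inverse elimination on b] = -x*y*z^2 + x^2*z + y^2*z + z^3 - 3*z
tr(b^-1 a b a b^-1 a^-1) = tr(a b a b^-1 a^-1) * tr(b) - tr(a b a b^-1 a^-1 b)   [inverse elimination on b] = x*y*z^2 - x^2*z - y^2*z - z^3 + x*y + 3*z
tr(a b^-1 a^-1 b^-2 a b) = tr(b^-1 a b a b^-1 a^-1) * tr(b) - tr(b^-1 a b a b^-1 a^-1 b)   [inverse elimination on b] = x*y^2*z^2 - x^2*y*z - y^3*z - y*z^3 + x*y^2 + 3*y*z - x
tr(a^-1 b^-2 a b^-1 a b^-1) = tr(a b^-1 a^-1 b^-2 a) * tr(b) - tr(a b^-1 a^-1 b^-2 a b)   [inverse elimination on b] = x^2*y^3*z - x^3*y^2 - 2*x*y^2*z^2 + x^2*y*z + y*z^3 + x*y^2 - 2*y*z + x

x^2*y^3*z - x^3*y^2 - 2*x*y^2*z^2 + x^2*y*z + y*z^3 + x*y^2 - 2*y*z + x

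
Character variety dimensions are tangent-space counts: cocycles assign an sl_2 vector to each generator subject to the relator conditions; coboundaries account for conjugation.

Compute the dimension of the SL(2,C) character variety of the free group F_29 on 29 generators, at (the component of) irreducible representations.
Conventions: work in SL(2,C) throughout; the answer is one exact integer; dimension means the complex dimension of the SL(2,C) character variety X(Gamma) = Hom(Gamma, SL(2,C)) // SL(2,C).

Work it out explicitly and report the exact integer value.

Gamma = F_29 has 29 generators and no relators.
A cocycle picks one sl_2 vector per generator freely, giving dim Z^1 = 3*29 = 87.
At an irreducible rho the centralizer of the image in sl_2 is 0, so the coboundary map sl_2 -> Z^1 is injective: dim B^1 = 3.
Therefore dim X = 87 - 3 = 84.

84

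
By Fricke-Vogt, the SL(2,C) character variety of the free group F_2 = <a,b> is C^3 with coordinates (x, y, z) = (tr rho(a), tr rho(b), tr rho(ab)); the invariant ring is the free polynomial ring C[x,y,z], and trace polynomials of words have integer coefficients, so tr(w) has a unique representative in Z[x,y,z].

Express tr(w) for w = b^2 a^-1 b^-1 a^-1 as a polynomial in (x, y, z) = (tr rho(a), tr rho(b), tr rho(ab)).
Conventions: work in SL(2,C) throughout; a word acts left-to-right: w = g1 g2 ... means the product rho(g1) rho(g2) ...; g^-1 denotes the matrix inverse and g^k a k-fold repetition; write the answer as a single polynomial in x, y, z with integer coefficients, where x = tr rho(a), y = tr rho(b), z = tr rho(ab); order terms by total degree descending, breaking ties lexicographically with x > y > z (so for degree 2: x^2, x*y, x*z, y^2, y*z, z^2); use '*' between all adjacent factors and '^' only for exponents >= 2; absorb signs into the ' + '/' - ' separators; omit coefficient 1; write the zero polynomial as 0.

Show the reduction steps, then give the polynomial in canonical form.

x*y^2*z - y^3 - y*z^2 - x*z + 3*y

tr(a^-1 b) = tr(b) * tr(a) - tr(b a) = x*y - z
tr(b^2 a) = tr(b) * tr(a b) - tr(a) = y*z - x
tr(b^2) = tr(b) * tr(b) - tr(1) = y^2 - 2
tr(a b^2 a) = tr(a) * tr(b^2 a) - tr(b^2) = x*y*z - x^2 - y^2 + 2
tr(a b a b) = tr(a b) * tr(a b) - tr(1)   [split at repeated a] = z^2 - 2
tr(a b a) = tr(a) * tr(b a) - tr(b) = x*z - y
tr(a b^2 a b) = tr(b) * tr(a b a b) - tr(a b a) = y*z^2 - x*z - y
tr(b^2 a b^-1 a) = tr(a b^2 a) * tr(b) - tr(a b^2 a b) = x*y^2*z - x^2*y - y^3 - y*z^2 + x*z + 3*y
tr(b^-1 a^-1 b^2 a) = tr(b^2 a b^-1) * tr(a) - tr(b^2 a b^-1 a) = -x*y^2*z + x^2*y + y^3 + y*z^2 - 3*y
tr(b^2 a^-1 b^-1 a^-1) = tr(b^-1 a^-1 b^2) * tr(a) - tr(b^-1 a^-1 b^2 a) = x*y^2*z - y^3 - y*z^2 - x*z + 3*y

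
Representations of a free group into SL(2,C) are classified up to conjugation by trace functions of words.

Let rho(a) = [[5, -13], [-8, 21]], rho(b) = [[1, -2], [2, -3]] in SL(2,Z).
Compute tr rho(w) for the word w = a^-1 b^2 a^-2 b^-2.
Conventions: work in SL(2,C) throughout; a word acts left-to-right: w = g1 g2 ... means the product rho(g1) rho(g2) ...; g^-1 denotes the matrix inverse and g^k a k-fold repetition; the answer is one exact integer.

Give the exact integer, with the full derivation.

-165958

rho(a^-1) = [[21, 13], [8, 5]]
... * rho(b) = [[1, -2], [2, -3]]  ->  [[47, -81], [18, -31]]
... * rho(b) = [[1, -2], [2, -3]]  ->  [[-115, 149], [-44, 57]]
... * rho(a^-1) = [[21, 13], [8, 5]]  ->  [[-1223, -750], [-468, -287]]
... * rho(a^-1) = [[21, 13], [8, 5]]  ->  [[-31683, -19649], [-12124, -7519]]
... * rho(b^-1) = [[-3, 2], [-2, 1]]  ->  [[134347, -83015], [51410, -31767]]
... * rho(b^-1) = [[-3, 2], [-2, 1]]  ->  [[-237011, 185679], [-90696, 71053]]
tr = -237011 + 71053 = -165958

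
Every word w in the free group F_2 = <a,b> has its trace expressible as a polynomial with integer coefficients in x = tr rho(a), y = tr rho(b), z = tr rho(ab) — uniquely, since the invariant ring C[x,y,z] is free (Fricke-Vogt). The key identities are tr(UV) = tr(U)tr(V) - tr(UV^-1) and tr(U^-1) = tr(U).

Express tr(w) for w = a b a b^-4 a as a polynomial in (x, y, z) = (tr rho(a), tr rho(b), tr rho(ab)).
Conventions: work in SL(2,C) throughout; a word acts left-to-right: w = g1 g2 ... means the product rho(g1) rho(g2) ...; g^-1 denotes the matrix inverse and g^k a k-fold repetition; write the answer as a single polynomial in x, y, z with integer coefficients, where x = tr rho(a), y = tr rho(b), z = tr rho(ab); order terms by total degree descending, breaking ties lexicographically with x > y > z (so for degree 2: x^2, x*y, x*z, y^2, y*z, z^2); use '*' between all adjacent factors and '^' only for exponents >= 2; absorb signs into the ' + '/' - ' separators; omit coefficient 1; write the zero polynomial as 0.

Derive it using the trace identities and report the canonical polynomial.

use: trace(a b a) = trace(a) trace(b a) - trace(b) = x*z - y
trace(a^2 b a) = trace(a) trace(a b a) - trace(a b) = x^2*z - x*y - z
use: trace(b a b a) = trace(a b) trace(a b) - trace(1)   [split at repeated a] = z^2 - 2
trace(b a b) = trace(b) trace(a b) - trace(a) = y*z - x
use: trace(a^2 b a b) = trace(a) trace(b a b a) - trace(b a b) = x*z^2 - y*z - x
apply: trace(a^2 b a b^-1) = trace(a^2 b a) trace(b) - trace(a^2 b a b) = x^2*y*z - x*y^2 - x*z^2 + x
use: trace(b^-2 a^2 b a) = trace(a^2 b a b^-1) trace(b) - trace(a^2 b a) = x^2*y^2*z - x*y^3 - x*y*z^2 - x^2*z + 2*x*y + z
apply: trace(a^2 b a b^-3) = trace(b^-2 a^2 b a) trace(b) - trace(b^-2 a^2 b a b) = x^2*y^3*z - x*y^4 - x*y^2*z^2 - 2*x^2*y*z + 3*x*y^2 + x*z^2 + y*z - x
use: trace(a b a b^-4 a) = trace(a^2 b a b^-3) trace(b) - trace(a^2 b a b^-2) = x^2*y^4*z - x*y^5 - x*y^3*z^2 - 3*x^2*y^2*z + 4*x*y^3 + 2*x*y*z^2 + x^2*z + y^2*z - 3*x*y - z

x^2*y^4*z - x*y^5 - x*y^3*z^2 - 3*x^2*y^2*z + 4*x*y^3 + 2*x*y*z^2 + x^2*z + y^2*z - 3*x*y - z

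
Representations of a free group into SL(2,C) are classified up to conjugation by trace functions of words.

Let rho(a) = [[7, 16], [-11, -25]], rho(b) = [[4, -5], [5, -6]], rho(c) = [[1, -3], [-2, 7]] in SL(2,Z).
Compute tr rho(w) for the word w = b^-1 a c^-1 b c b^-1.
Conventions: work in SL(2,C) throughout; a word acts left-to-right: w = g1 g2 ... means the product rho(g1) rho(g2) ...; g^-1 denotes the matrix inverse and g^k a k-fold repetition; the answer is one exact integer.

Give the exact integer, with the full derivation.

-95602

rho(b^-1) = [[-6, 5], [-5, 4]]
... * rho(a) = [[7, 16], [-11, -25]]  ->  [[-97, -221], [-79, -180]]
... * rho(c^-1) = [[7, 3], [2, 1]]  ->  [[-1121, -512], [-913, -417]]
... * rho(b) = [[4, -5], [5, -6]]  ->  [[-7044, 8677], [-5737, 7067]]
... * rho(c) = [[1, -3], [-2, 7]]  ->  [[-24398, 81871], [-19871, 66680]]
... * rho(b^-1) = [[-6, 5], [-5, 4]]  ->  [[-262967, 205494], [-214174, 167365]]
tr = -262967 + 167365 = -95602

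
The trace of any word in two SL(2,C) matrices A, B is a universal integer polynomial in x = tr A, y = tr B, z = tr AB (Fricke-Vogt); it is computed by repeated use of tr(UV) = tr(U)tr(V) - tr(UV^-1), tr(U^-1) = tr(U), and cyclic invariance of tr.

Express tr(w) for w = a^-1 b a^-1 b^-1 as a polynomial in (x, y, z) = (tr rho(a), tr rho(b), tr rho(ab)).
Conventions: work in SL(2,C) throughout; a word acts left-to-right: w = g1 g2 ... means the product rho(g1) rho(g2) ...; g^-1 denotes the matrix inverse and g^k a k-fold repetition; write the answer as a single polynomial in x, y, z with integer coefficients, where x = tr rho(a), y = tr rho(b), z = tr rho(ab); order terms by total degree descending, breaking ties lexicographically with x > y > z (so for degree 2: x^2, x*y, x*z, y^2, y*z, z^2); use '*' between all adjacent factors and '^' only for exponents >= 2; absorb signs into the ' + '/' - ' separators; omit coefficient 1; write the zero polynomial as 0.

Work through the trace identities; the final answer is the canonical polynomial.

trace(a^-1) = trace(a) = x
trace(b a b) = trace(b) * trace(a b) - trace(a) = y*z - x
trace(b a b a) = trace(b a) * trace(b a) - trace(1)   [split at repeated b] = z^2 - 2
trace(a^-1 b a b) = trace(b a b) * trace(a) - trace(b a b a) = x*y*z - x^2 - z^2 + 2
trace(b^-1 a^-1 b a) = trace(a^-1 b a) * trace(b) - trace(a^-1 b a b) = -x*y*z + x^2 + y^2 + z^2 - 2
trace(a^-1 b a^-1 b^-1) = trace(b^-1 a^-1 b) * trace(a) - trace(b^-1 a^-1 b a) = x*y*z - y^2 - z^2 + 2

x*y*z - y^2 - z^2 + 2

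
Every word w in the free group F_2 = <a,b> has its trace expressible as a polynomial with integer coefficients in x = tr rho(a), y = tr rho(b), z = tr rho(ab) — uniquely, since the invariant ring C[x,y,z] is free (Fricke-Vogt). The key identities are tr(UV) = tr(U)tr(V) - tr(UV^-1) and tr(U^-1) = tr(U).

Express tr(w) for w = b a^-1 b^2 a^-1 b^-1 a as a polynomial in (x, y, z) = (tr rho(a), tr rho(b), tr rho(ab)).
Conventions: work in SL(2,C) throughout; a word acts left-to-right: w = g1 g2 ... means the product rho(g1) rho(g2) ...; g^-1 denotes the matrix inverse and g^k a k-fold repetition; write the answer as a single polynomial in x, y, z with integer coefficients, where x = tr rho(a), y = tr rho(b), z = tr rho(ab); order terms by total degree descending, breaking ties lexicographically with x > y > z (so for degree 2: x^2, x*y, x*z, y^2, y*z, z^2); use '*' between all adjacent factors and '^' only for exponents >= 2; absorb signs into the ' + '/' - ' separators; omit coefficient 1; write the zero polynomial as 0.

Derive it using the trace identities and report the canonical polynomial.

-x^2*y^3*z + x^3*y^2 + x*y^4 + 2*x*y^2*z^2 - y^3*z - y*z^3 - x^3 - 4*x*y^2 - x*z^2 + 3*y*z + 3*x

next, tr(a b^2) = tr(b) tr(a b) - tr(a) = y*z - x
next, tr(b^2) = tr(b) tr(b) - tr(1) = y^2 - 2
and tr(a^2 b^2) = tr(a) tr(b^2 a) - tr(b^2) = x*y*z - x^2 - y^2 + 2
and tr(a^2 b) = tr(a) tr(b a) - tr(b) = x*z - y
next, tr(a b^3 a) = tr(b) tr(a^2 b^2) - tr(a^2 b) = x*y^2*z - x^2*y - y^3 - x*z + 3*y
tr(a b a b) = tr(a b) tr(a b) - tr(1)   [split at repeated a] = z^2 - 2
tr(a b a b^2) = tr(b) tr(a b a b) - tr(a b a) = y*z^2 - x*z - y
tr(a b^3 a b) = tr(b) tr(a b a b^2) - tr(a b a b) = y^2*z^2 - x*y*z - y^2 - z^2 + 2
tr(b^-1 a b^3 a) = tr(a b^3 a) tr(b) - tr(a b^3 a b) = x*y^3*z - x^2*y^2 - y^4 - y^2*z^2 + 4*y^2 + z^2 - 2
next, tr(b^2 a^-1 b^-1 a b) = tr(b^-1 a b^3) tr(a) - tr(b^-1 a b^3 a) = -x*y^3*z + x^2*y^2 + y^4 + y^2*z^2 + x*y*z - x^2 - 4*y^2 - z^2 + 2
tr(b a b^2) = tr(b) tr(b a b) - tr(b a) = y^2*z - x*y - z
next, tr(a b a b^2 a) = tr(a) tr(b a b^2 a) - tr(b a b^2) = x*y*z^2 - x^2*z - y^2*z + z
next, tr(a b a b a b) = tr(a b a b) tr(a b) - tr(b a)   [split at repeated a] = z^3 - 3*z
tr(a b a b a) = tr(a) tr(b a b a) - tr(b a b) = x*z^2 - y*z - x
tr(a b a b^2 a b) = tr(b) tr(a b a b a b) - tr(a b a b a) = y*z^3 - x*z^2 - 2*y*z + x
next, tr(b^-1 a b a b^2 a) = tr(a b a b^2 a) tr(b) - tr(a b a b^2 a b) = x*y^2*z^2 - x^2*y*z - y^3*z - y*z^3 + x*z^2 + 3*y*z - x
and tr(b^2 a^-1 b^-1 a b a) = tr(b^-1 a b a b^2) tr(a) - tr(b^-1 a b a b^2 a) = -x*y^2*z^2 + x^2*y*z + y^3*z + y*z^3 - 3*y*z - x
and tr(b a^-1 b^2 a^-1 b^-1 a) = tr(b^2 a^-1 b^-1 a b) tr(a) - tr(b^2 a^-1 b^-1 a b a) = -x^2*y^3*z + x^3*y^2 + x*y^4 + 2*x*y^2*z^2 - y^3*z - y*z^3 - x^3 - 4*x*y^2 - x*z^2 + 3*y*z + 3*x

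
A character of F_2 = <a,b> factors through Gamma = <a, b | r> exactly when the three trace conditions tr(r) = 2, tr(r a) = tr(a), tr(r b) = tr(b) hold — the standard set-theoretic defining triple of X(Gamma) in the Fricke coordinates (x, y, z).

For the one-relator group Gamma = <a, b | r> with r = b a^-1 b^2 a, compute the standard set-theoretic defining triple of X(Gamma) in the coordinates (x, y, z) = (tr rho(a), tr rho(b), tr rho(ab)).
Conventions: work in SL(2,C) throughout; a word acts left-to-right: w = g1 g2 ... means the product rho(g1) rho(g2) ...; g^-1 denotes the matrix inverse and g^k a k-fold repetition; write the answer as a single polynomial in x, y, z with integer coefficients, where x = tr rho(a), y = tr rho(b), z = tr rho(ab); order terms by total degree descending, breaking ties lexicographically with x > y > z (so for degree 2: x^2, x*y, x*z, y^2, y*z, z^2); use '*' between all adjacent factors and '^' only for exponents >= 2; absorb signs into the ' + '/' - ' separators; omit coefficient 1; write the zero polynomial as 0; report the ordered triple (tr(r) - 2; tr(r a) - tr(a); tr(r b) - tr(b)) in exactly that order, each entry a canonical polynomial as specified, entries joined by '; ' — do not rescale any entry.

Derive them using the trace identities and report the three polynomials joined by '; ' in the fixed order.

trace(a b^2) = trace(b)*trace(a b) - trace(a) = y*z - x
trace(b^2 a b) = trace(b)*trace(a b^2) - trace(a b) = y^2*z - x*y - z
next, trace(a b a b) = trace(a b)*trace(a b) - trace(1) = z^2 - 2
next, trace(a b a) = trace(a)*trace(b a) - trace(b) = x*z - y
next, trace(b^2 a b a) = trace(b)*trace(a b a b) - trace(a b a) = y*z^2 - x*z - y
and trace(b a^-1 b^2 a) = trace(b^2 a b)*trace(a) - trace(b^2 a b a) = x*y^2*z - x^2*y - y*z^2 + y
trace(b^2) = trace(b)*trace(b) - trace(1) = y^2 - 2
trace(a^2 b^2) = trace(a)*trace(b^2 a) - trace(b^2) = x*y*z - x^2 - y^2 + 2
trace(b^2 a^2 b) = trace(b)*trace(a^2 b^2) - trace(a^2 b) = x*y^2*z - x^2*y - y^3 - x*z + 3*y
and trace(b^2 a^2 b a) = trace(a)*trace(b a b^2 a) - trace(b a b^2) = x*y*z^2 - x^2*z - y^2*z + z
and trace(b a^-1 b^2 a^2) = trace(b^2 a^2 b)*trace(a) - trace(b^2 a^2 b a) = x^2*y^2*z - x^3*y - x*y^3 - x*y*z^2 + y^2*z + 3*x*y - z
trace(b^2 a b^2) = trace(b)*trace(a b^3) - trace(a b^2)   [square of b] = y^3*z - x*y^2 - 2*y*z + x
trace(b^2 a b^2 a) = trace(b)*trace(a b^2 a b) - trace(a b^2 a)   [square of b] = y^2*z^2 - 2*x*y*z + x^2 - 2
and trace(b a^-1 b^2 a b) = trace(b^2 a b^2)*trace(a) - trace(b^2 a b^2 a)   [inverse elimination on a] = x*y^3*z - x^2*y^2 - y^2*z^2 + 2
assemble the triple (trace(r) - 2; trace(r a) - x; trace(r b) - y)

x*y^2*z - x^2*y - y*z^2 + y - 2; x^2*y^2*z - x^3*y - x*y^3 - x*y*z^2 + y^2*z + 3*x*y - x - z; x*y^3*z - x^2*y^2 - y^2*z^2 - y + 2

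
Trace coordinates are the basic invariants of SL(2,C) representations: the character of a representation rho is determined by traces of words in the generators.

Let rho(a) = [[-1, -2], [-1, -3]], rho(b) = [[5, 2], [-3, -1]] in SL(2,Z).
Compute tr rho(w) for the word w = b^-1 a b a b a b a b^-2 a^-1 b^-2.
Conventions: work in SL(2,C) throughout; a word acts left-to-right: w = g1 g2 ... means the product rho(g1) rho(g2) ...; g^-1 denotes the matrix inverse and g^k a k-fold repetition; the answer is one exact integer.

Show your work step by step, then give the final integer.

rho(b^-1) = [[-1, -2], [3, 5]]
... * rho(a) = [[-1, -2], [-1, -3]]  ->  [[3, 8], [-8, -21]]
... * rho(b) = [[5, 2], [-3, -1]]  ->  [[-9, -2], [23, 5]]
... * rho(a) = [[-1, -2], [-1, -3]]  ->  [[11, 24], [-28, -61]]
... * rho(b) = [[5, 2], [-3, -1]]  ->  [[-17, -2], [43, 5]]
... * rho(a) = [[-1, -2], [-1, -3]]  ->  [[19, 40], [-48, -101]]
... * rho(b) = [[5, 2], [-3, -1]]  ->  [[-25, -2], [63, 5]]
... * rho(a) = [[-1, -2], [-1, -3]]  ->  [[27, 56], [-68, -141]]
... * rho(b^-1) = [[-1, -2], [3, 5]]  ->  [[141, 226], [-355, -569]]
... * rho(b^-1) = [[-1, -2], [3, 5]]  ->  [[537, 848], [-1352, -2135]]
... * rho(a^-1) = [[-3, 2], [1, -1]]  ->  [[-763, 226], [1921, -569]]
... * rho(b^-1) = [[-1, -2], [3, 5]]  ->  [[1441, 2656], [-3628, -6687]]
... * rho(b^-1) = [[-1, -2], [3, 5]]  ->  [[6527, 10398], [-16433, -26179]]
tr = 6527 + -26179 = -19652

-19652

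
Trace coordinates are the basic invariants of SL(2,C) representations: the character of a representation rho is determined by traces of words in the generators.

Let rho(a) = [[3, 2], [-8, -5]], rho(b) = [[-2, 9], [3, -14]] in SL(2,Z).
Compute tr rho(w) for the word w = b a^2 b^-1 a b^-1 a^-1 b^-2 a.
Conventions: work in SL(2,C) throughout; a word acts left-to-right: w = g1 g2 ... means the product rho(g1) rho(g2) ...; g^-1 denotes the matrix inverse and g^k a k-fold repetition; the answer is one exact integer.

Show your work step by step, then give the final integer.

rho(b) = [[-2, 9], [3, -14]]
... * rho(a) = [[3, 2], [-8, -5]]  ->  [[-78, -49], [121, 76]]
... * rho(a) = [[3, 2], [-8, -5]]  ->  [[158, 89], [-245, -138]]
... * rho(b^-1) = [[-14, -9], [-3, -2]]  ->  [[-2479, -1600], [3844, 2481]]
... * rho(a) = [[3, 2], [-8, -5]]  ->  [[5363, 3042], [-8316, -4717]]
... * rho(b^-1) = [[-14, -9], [-3, -2]]  ->  [[-84208, -54351], [130575, 84278]]
... * rho(a^-1) = [[-5, -2], [8, 3]]  ->  [[-13768, 5363], [21349, -8316]]
... * rho(b^-1) = [[-14, -9], [-3, -2]]  ->  [[176663, 113186], [-273938, -175509]]
... * rho(b^-1) = [[-14, -9], [-3, -2]]  ->  [[-2812840, -1816339], [4361659, 2816460]]
... * rho(a) = [[3, 2], [-8, -5]]  ->  [[6092192, 3456015], [-9446703, -5358982]]
tr = 6092192 + -5358982 = 733210

733210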